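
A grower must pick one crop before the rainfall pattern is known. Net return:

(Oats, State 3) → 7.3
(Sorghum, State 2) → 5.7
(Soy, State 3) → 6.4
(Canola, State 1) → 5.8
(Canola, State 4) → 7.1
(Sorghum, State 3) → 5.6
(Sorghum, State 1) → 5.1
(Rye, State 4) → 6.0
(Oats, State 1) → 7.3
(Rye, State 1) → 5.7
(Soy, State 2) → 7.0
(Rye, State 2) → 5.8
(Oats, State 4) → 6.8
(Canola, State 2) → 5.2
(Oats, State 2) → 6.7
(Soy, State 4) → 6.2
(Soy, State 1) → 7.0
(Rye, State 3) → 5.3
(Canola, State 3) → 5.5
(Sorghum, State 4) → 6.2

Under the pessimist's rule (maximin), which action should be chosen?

Oats

Row minima: Rye=5.3, Canola=5.2, Soy=6.2, Sorghum=5.1, Oats=6.7
Best worst-case = 6.7 → Oats.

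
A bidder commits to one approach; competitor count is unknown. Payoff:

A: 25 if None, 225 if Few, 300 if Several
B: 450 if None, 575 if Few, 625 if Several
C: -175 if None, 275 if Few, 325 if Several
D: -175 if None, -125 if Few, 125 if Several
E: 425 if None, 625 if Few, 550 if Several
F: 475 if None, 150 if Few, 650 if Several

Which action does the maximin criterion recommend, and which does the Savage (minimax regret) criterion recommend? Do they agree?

maximin → B; minimax regret → B (agree)

Row minima: A=25, B=450, C=-175, D=-175, E=425, F=150
Best worst-case = 450 → B.
Column bests: None=475, Few=625, Several=650.
A regrets: 450, 400, 350 → max 450
B regrets: 25, 50, 25 → max 50
C regrets: 650, 350, 325 → max 650
D regrets: 650, 750, 525 → max 750
E regrets: 50, 0, 100 → max 100
F regrets: 0, 475, 0 → max 475
Smallest max regret = 50 → B.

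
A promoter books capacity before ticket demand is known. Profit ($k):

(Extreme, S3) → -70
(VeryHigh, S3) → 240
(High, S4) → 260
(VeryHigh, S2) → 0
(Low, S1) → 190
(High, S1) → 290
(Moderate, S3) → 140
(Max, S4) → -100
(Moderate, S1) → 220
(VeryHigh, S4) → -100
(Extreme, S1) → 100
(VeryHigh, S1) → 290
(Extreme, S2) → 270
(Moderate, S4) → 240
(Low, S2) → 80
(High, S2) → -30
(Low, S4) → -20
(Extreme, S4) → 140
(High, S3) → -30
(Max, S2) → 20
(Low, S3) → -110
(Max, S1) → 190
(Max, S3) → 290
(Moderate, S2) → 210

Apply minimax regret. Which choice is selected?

Moderate

Column bests: S1=290, S2=270, S3=290, S4=260.
Low regrets: 100, 190, 400, 280 → max 400
Moderate regrets: 70, 60, 150, 20 → max 150
High regrets: 0, 300, 320, 0 → max 320
VeryHigh regrets: 0, 270, 50, 360 → max 360
Extreme regrets: 190, 0, 360, 120 → max 360
Max regrets: 100, 250, 0, 360 → max 360
Smallest max regret = 150 → Moderate.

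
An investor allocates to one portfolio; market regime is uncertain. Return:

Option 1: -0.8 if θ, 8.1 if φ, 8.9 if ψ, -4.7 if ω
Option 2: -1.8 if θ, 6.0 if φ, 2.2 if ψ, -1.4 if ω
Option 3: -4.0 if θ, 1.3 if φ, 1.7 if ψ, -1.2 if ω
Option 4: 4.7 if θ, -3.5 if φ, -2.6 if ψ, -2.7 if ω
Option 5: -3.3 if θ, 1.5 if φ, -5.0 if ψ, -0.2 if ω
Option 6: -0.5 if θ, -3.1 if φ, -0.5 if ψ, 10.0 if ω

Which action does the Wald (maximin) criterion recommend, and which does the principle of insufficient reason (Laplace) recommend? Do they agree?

Row minima: Option 1=-4.7, Option 2=-1.8, Option 3=-4.0, Option 4=-3.5, Option 5=-5.0, Option 6=-3.1
Best worst-case = -1.8 → Option 2.
Row averages: Option 1=2.875, Option 2=1.25, Option 3=-0.55, Option 4=-1.025, Option 5=-1.75, Option 6=1.475
Highest average = 2.875 → Option 1.

maximin → Option 2; laplace → Option 1 (disagree)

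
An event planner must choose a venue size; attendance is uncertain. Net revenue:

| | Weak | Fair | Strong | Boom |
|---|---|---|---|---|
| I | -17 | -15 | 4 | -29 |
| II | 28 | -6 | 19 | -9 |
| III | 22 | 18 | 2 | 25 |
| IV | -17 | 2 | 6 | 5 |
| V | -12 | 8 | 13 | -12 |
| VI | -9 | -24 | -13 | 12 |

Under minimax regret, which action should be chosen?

III

Column bests: Weak=28, Fair=18, Strong=19, Boom=25.
I regrets: 45, 33, 15, 54 → max 54
II regrets: 0, 24, 0, 34 → max 34
III regrets: 6, 0, 17, 0 → max 17
IV regrets: 45, 16, 13, 20 → max 45
V regrets: 40, 10, 6, 37 → max 40
VI regrets: 37, 42, 32, 13 → max 42
Smallest max regret = 17 → III.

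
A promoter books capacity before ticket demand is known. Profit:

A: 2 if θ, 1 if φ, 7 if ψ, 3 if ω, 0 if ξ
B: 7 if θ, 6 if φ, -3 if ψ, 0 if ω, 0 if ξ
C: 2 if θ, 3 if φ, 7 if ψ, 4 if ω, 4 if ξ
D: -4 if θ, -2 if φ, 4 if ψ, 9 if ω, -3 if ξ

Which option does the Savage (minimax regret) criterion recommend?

Column bests: θ=7, φ=6, ψ=7, ω=9, ξ=4.
A regrets: 5, 5, 0, 6, 4 → max 6
B regrets: 0, 0, 10, 9, 4 → max 10
C regrets: 5, 3, 0, 5, 0 → max 5
D regrets: 11, 8, 3, 0, 7 → max 11
Smallest max regret = 5 → C.

C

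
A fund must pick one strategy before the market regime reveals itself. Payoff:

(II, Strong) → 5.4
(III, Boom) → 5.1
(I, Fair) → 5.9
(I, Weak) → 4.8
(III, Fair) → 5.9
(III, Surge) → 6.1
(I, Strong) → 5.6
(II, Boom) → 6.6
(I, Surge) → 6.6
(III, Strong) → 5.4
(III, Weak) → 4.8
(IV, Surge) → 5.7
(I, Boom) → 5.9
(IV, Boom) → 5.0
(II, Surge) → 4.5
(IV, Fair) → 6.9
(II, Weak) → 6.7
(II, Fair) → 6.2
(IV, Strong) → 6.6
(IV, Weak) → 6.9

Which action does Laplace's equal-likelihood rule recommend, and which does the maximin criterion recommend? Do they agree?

Row averages: I=5.76, II=5.88, III=5.46, IV=6.22
Highest average = 6.22 → IV.
Row minima: I=4.8, II=4.5, III=4.8, IV=5.0
Best worst-case = 5.0 → IV.

laplace → IV; maximin → IV (agree)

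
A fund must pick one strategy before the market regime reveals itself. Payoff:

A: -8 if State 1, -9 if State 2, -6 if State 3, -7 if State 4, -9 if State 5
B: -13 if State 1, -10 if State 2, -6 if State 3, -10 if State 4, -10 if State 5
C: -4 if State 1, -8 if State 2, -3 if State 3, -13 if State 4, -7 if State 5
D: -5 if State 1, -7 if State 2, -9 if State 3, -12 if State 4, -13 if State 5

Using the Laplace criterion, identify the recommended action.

Row averages: A=-7.8, B=-9.8, C=-7, D=-9.2
Highest average = -7 → C.

C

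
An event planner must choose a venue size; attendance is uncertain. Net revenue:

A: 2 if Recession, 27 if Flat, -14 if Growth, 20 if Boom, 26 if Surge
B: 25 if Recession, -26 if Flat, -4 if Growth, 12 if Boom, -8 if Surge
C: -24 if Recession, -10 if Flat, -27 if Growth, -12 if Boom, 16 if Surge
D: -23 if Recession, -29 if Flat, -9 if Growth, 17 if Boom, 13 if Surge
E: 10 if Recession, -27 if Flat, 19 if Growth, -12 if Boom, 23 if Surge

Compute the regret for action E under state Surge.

Best payoff under Surge is 26.
Regret = 26 − 23 = 3.

3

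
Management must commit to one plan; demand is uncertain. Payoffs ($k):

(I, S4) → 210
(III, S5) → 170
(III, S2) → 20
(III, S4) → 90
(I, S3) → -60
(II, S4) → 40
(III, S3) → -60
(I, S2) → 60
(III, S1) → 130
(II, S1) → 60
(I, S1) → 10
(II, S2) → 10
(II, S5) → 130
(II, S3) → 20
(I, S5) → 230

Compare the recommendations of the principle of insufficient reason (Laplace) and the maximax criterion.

Row averages: I=90, II=52, III=70
Highest average = 90 → I.
Row maxima: I=230, II=130, III=170
Best best-case = 230 → I.

laplace → I; maximax → I (agree)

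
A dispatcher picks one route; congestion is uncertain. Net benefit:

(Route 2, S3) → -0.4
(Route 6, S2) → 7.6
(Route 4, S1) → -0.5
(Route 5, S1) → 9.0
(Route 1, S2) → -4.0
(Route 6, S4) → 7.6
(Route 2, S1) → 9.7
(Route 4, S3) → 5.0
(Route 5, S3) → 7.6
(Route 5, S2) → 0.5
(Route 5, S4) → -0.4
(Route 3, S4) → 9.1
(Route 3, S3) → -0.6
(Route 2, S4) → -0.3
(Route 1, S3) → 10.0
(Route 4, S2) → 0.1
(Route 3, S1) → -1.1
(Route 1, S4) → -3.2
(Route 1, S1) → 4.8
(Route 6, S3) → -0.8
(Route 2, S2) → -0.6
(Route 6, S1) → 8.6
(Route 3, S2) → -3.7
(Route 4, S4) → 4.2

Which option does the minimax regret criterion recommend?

Column bests: S1=9.7, S2=7.6, S3=10.0, S4=9.1.
Route 1 regrets: 4.9, 11.6, 0.0, 12.3 → max 12.3
Route 2 regrets: 0.0, 8.2, 10.4, 9.4 → max 10.4
Route 3 regrets: 10.8, 11.3, 10.6, 0.0 → max 11.3
Route 4 regrets: 10.2, 7.5, 5.0, 4.9 → max 10.2
Route 5 regrets: 0.7, 7.1, 2.4, 9.5 → max 9.5
Route 6 regrets: 1.1, 0.0, 10.8, 1.5 → max 10.8
Smallest max regret = 9.5 → Route 5.

Route 5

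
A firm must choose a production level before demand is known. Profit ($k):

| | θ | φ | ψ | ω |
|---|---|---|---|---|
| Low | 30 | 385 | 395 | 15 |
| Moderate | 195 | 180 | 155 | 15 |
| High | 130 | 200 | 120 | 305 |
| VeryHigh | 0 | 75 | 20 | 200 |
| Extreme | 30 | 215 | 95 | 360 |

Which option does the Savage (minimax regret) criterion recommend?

High

Column bests: θ=195, φ=385, ψ=395, ω=360.
Low regrets: 165, 0, 0, 345 → max 345
Moderate regrets: 0, 205, 240, 345 → max 345
High regrets: 65, 185, 275, 55 → max 275
VeryHigh regrets: 195, 310, 375, 160 → max 375
Extreme regrets: 165, 170, 300, 0 → max 300
Smallest max regret = 275 → High.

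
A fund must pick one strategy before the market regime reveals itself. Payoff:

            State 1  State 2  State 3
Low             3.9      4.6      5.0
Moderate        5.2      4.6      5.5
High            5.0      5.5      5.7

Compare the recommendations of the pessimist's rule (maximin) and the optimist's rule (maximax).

Row minima: Low=3.9, Moderate=4.6, High=5.0
Best worst-case = 5.0 → High.
Row maxima: Low=5.0, Moderate=5.5, High=5.7
Best best-case = 5.7 → High.

maximin → High; maximax → High (agree)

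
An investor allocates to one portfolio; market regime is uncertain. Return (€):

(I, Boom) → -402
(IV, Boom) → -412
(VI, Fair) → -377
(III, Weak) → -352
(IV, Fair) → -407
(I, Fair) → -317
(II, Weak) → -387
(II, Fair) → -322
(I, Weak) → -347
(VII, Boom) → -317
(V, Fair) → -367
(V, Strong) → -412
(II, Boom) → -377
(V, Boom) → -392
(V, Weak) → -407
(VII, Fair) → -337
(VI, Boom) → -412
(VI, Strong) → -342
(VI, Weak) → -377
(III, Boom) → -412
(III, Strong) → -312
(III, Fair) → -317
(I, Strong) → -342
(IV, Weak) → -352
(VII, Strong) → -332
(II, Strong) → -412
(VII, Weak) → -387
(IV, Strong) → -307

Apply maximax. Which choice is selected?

IV

Row maxima: I=-317, II=-322, III=-312, IV=-307, V=-367, VI=-342, VII=-317
Best best-case = -307 → IV.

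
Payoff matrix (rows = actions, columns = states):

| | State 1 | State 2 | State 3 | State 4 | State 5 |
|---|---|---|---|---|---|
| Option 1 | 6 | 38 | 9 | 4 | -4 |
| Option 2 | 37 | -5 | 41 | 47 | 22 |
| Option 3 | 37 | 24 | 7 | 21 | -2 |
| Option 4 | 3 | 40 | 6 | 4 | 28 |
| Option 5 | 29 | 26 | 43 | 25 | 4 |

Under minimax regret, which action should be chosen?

Option 5

Column bests: State 1=37, State 2=40, State 3=43, State 4=47, State 5=28.
Option 1 regrets: 31, 2, 34, 43, 32 → max 43
Option 2 regrets: 0, 45, 2, 0, 6 → max 45
Option 3 regrets: 0, 16, 36, 26, 30 → max 36
Option 4 regrets: 34, 0, 37, 43, 0 → max 43
Option 5 regrets: 8, 14, 0, 22, 24 → max 24
Smallest max regret = 24 → Option 5.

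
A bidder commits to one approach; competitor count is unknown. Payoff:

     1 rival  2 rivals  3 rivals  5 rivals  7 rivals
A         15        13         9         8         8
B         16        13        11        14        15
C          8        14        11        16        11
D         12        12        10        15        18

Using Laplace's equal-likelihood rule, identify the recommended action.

B

Row averages: A=10.6, B=13.8, C=12, D=13.4
Highest average = 13.8 → B.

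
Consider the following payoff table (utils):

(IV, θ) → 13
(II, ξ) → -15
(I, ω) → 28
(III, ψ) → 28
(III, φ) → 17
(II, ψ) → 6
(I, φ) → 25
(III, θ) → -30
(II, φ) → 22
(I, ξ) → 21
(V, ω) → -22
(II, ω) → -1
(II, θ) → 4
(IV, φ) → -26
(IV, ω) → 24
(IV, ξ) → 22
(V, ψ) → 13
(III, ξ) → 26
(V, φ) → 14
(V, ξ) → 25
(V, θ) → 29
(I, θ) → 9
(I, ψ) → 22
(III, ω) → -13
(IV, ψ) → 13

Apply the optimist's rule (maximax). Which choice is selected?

V

Row maxima: I=28, II=22, III=28, IV=24, V=29
Best best-case = 29 → V.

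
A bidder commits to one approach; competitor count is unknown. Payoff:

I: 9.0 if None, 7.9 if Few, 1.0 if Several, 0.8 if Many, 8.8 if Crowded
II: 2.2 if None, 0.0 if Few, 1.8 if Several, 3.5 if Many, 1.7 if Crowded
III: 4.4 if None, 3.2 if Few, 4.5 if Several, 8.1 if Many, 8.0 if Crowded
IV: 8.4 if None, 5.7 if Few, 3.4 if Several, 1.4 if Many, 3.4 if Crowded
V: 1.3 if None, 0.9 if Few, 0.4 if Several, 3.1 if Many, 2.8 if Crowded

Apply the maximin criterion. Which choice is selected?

Row minima: I=0.8, II=0.0, III=3.2, IV=1.4, V=0.4
Best worst-case = 3.2 → III.

III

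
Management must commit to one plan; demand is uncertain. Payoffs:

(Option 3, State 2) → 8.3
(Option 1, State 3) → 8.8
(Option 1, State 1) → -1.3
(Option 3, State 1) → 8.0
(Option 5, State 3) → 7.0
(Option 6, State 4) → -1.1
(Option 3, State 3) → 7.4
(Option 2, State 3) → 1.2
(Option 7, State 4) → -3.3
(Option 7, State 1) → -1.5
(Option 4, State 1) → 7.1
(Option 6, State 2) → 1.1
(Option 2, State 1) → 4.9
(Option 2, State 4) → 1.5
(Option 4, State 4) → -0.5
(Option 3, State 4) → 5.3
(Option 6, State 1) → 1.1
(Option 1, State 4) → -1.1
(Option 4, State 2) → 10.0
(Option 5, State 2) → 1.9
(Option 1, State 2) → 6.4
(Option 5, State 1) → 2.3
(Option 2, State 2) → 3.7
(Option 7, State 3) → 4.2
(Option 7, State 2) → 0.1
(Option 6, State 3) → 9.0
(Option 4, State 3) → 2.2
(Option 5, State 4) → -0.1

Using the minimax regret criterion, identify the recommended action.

Option 3

Column bests: State 1=8.0, State 2=10.0, State 3=9.0, State 4=5.3.
Option 1 regrets: 9.3, 3.6, 0.2, 6.4 → max 9.3
Option 2 regrets: 3.1, 6.3, 7.8, 3.8 → max 7.8
Option 3 regrets: 0.0, 1.7, 1.6, 0.0 → max 1.7
Option 4 regrets: 0.9, 0.0, 6.8, 5.8 → max 6.8
Option 5 regrets: 5.7, 8.1, 2.0, 5.4 → max 8.1
Option 6 regrets: 6.9, 8.9, 0.0, 6.4 → max 8.9
Option 7 regrets: 9.5, 9.9, 4.8, 8.6 → max 9.9
Smallest max regret = 1.7 → Option 3.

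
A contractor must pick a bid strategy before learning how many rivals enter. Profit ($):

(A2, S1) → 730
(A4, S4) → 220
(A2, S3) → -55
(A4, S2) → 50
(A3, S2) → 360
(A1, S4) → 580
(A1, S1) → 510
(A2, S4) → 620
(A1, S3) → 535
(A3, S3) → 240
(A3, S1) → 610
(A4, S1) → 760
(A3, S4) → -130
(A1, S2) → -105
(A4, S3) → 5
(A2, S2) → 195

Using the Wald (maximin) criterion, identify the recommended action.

Row minima: A1=-105, A2=-55, A3=-130, A4=5
Best worst-case = 5 → A4.

A4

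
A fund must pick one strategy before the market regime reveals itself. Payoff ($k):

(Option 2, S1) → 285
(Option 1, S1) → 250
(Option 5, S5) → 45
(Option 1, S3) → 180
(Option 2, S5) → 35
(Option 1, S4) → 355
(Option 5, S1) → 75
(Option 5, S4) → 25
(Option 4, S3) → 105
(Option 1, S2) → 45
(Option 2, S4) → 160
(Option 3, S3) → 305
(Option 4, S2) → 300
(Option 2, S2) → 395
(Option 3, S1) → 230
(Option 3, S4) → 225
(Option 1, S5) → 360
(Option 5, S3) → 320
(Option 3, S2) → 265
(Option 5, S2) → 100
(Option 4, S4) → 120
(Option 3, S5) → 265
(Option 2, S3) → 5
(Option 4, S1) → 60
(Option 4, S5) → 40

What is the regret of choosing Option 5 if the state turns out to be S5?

315

Best payoff under S5 is 360.
Regret = 360 − 45 = 315.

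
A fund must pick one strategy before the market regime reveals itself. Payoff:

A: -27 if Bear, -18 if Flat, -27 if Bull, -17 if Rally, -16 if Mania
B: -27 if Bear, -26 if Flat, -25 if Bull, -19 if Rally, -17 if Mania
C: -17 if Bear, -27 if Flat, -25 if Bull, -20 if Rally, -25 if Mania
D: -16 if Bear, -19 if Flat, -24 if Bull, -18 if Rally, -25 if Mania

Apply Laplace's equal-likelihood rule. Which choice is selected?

Row averages: A=-21, B=-22.8, C=-22.8, D=-20.4
Highest average = -20.4 → D.

D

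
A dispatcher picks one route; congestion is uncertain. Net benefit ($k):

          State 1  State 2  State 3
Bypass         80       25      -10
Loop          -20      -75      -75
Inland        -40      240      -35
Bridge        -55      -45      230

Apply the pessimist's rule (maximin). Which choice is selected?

Row minima: Bypass=-10, Loop=-75, Inland=-40, Bridge=-55
Best worst-case = -10 → Bypass.

Bypass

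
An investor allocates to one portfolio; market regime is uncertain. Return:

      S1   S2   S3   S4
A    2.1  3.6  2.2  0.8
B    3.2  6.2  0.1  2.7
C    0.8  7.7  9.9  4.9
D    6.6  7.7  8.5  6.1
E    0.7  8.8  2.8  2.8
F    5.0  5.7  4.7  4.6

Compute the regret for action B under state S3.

Best payoff under S3 is 9.9.
Regret = 9.9 − 0.1 = 9.8.

9.8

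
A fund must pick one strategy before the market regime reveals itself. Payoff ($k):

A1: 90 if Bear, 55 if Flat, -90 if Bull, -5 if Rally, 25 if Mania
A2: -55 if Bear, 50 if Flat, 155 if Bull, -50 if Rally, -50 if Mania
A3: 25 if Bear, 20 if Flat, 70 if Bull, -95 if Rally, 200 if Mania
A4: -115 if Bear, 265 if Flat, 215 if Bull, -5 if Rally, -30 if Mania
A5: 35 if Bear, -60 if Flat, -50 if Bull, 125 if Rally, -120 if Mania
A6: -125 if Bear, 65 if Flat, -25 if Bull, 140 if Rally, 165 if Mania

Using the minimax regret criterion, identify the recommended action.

Column bests: Bear=90, Flat=265, Bull=215, Rally=140, Mania=200.
A1 regrets: 0, 210, 305, 145, 175 → max 305
A2 regrets: 145, 215, 60, 190, 250 → max 250
A3 regrets: 65, 245, 145, 235, 0 → max 245
A4 regrets: 205, 0, 0, 145, 230 → max 230
A5 regrets: 55, 325, 265, 15, 320 → max 325
A6 regrets: 215, 200, 240, 0, 35 → max 240
Smallest max regret = 230 → A4.

A4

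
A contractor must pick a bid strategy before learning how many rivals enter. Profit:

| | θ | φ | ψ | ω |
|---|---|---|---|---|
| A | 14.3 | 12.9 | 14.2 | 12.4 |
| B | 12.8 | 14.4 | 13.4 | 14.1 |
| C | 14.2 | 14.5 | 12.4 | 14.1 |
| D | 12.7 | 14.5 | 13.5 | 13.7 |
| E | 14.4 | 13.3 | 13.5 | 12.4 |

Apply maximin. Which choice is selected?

Row minima: A=12.4, B=12.8, C=12.4, D=12.7, E=12.4
Best worst-case = 12.8 → B.

B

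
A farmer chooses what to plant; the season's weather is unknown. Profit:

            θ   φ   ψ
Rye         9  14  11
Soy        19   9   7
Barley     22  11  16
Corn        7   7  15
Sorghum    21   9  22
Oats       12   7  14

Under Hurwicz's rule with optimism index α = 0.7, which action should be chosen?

Barley

Rye: 0.7·14 + 0.3·9 = 12.5
Soy: 0.7·19 + 0.3·7 = 15.4
Barley: 0.7·22 + 0.3·11 = 18.7
Corn: 0.7·15 + 0.3·7 = 12.6
Sorghum: 0.7·22 + 0.3·9 = 18.1
Oats: 0.7·14 + 0.3·7 = 11.9
Highest Hurwicz score = 18.7 → Barley.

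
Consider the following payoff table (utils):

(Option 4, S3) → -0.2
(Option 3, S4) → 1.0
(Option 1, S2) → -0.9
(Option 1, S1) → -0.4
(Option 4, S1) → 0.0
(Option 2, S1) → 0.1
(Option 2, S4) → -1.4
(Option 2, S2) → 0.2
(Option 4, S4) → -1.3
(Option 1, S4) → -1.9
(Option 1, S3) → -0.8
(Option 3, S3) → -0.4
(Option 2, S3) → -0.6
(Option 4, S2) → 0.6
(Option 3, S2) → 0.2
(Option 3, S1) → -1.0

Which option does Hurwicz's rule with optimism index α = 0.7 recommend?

Option 3

Option 1: 0.7·(-0.4) + 0.3·(-1.9) = -0.85
Option 2: 0.7·0.2 + 0.3·(-1.4) = -0.28
Option 3: 0.7·1.0 + 0.3·(-1.0) = 0.4
Option 4: 0.7·0.6 + 0.3·(-1.3) = 0.03
Highest Hurwicz score = 0.4 → Option 3.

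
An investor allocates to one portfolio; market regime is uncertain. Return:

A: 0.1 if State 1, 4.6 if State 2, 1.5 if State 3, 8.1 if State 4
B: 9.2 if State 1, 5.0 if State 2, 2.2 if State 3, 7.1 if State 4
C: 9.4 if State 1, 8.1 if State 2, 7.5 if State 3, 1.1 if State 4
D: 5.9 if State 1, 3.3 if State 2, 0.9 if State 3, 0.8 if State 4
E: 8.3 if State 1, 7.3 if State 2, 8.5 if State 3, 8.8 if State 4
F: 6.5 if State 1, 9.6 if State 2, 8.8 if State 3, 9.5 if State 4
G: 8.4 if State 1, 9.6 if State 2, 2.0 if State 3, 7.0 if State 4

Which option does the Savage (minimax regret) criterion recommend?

E

Column bests: State 1=9.4, State 2=9.6, State 3=8.8, State 4=9.5.
A regrets: 9.3, 5.0, 7.3, 1.4 → max 9.3
B regrets: 0.2, 4.6, 6.6, 2.4 → max 6.6
C regrets: 0.0, 1.5, 1.3, 8.4 → max 8.4
D regrets: 3.5, 6.3, 7.9, 8.7 → max 8.7
E regrets: 1.1, 2.3, 0.3, 0.7 → max 2.3
F regrets: 2.9, 0.0, 0.0, 0.0 → max 2.9
G regrets: 1.0, 0.0, 6.8, 2.5 → max 6.8
Smallest max regret = 2.3 → E.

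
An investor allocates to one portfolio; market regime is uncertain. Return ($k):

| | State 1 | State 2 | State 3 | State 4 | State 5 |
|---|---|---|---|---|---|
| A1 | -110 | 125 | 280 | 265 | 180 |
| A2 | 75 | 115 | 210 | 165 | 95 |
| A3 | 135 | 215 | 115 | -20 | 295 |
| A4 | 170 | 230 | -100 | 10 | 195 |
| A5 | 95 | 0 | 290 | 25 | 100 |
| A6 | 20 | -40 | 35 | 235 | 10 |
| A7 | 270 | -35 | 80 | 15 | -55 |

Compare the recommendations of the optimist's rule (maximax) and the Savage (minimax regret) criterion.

Row maxima: A1=280, A2=210, A3=295, A4=230, A5=290, A6=235, A7=270
Best best-case = 295 → A3.
Column bests: State 1=270, State 2=230, State 3=290, State 4=265, State 5=295.
A1 regrets: 380, 105, 10, 0, 115 → max 380
A2 regrets: 195, 115, 80, 100, 200 → max 200
A3 regrets: 135, 15, 175, 285, 0 → max 285
A4 regrets: 100, 0, 390, 255, 100 → max 390
A5 regrets: 175, 230, 0, 240, 195 → max 240
A6 regrets: 250, 270, 255, 30, 285 → max 285
A7 regrets: 0, 265, 210, 250, 350 → max 350
Smallest max regret = 200 → A2.

maximax → A3; minimax regret → A2 (disagree)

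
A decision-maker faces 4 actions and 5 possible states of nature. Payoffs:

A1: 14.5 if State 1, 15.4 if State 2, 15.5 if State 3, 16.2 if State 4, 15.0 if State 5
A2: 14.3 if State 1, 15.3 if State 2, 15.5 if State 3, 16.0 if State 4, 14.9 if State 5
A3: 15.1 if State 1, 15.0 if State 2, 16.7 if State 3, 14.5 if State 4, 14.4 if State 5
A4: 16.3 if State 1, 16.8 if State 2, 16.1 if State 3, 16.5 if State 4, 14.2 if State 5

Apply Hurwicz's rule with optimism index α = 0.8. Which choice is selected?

A4

A1: 0.8·16.2 + 0.2·14.5 = 15.86
A2: 0.8·16.0 + 0.2·14.3 = 15.66
A3: 0.8·16.7 + 0.2·14.4 = 16.24
A4: 0.8·16.8 + 0.2·14.2 = 16.28
Highest Hurwicz score = 16.28 → A4.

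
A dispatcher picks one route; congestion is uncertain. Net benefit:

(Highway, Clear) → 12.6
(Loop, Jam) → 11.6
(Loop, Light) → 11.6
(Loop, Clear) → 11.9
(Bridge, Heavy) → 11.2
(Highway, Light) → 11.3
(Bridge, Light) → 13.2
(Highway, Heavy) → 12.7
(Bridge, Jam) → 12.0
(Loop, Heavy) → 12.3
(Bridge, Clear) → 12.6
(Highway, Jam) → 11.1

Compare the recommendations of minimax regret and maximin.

Column bests: Clear=12.6, Light=13.2, Heavy=12.7, Jam=12.0.
Bridge regrets: 0.0, 0.0, 1.5, 0.0 → max 1.5
Highway regrets: 0.0, 1.9, 0.0, 0.9 → max 1.9
Loop regrets: 0.7, 1.6, 0.4, 0.4 → max 1.6
Smallest max regret = 1.5 → Bridge.
Row minima: Bridge=11.2, Highway=11.1, Loop=11.6
Best worst-case = 11.6 → Loop.

minimax regret → Bridge; maximin → Loop (disagree)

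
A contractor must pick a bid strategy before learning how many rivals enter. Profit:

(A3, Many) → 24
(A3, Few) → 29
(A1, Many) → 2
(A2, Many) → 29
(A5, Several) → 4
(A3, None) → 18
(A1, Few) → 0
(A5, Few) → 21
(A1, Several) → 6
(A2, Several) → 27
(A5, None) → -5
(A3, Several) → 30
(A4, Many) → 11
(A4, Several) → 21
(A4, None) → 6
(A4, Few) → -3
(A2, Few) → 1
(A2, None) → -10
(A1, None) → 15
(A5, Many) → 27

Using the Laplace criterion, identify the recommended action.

Row averages: A1=5.75, A2=11.75, A3=25.25, A4=8.75, A5=11.75
Highest average = 25.25 → A3.

A3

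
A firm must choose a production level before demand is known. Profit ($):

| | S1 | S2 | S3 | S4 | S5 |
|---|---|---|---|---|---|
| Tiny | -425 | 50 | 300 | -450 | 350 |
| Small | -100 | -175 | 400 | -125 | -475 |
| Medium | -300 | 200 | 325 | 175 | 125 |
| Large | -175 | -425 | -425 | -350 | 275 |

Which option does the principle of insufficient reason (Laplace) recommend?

Row averages: Tiny=-35, Small=-95, Medium=105, Large=-220
Highest average = 105 → Medium.

Medium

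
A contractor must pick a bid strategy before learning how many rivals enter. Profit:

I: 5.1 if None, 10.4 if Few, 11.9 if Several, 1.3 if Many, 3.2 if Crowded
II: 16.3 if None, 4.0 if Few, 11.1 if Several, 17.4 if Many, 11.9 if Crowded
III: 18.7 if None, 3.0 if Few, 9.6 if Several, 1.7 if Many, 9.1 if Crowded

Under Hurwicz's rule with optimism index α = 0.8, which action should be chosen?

III

I: 0.8·11.9 + 0.2·1.3 = 9.78
II: 0.8·17.4 + 0.2·4.0 = 14.72
III: 0.8·18.7 + 0.2·1.7 = 15.3
Highest Hurwicz score = 15.3 → III.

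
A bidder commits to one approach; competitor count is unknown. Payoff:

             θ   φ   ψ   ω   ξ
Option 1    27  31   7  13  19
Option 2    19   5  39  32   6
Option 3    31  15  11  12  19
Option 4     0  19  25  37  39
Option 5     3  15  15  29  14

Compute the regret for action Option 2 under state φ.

26

Best payoff under φ is 31.
Regret = 31 − 5 = 26.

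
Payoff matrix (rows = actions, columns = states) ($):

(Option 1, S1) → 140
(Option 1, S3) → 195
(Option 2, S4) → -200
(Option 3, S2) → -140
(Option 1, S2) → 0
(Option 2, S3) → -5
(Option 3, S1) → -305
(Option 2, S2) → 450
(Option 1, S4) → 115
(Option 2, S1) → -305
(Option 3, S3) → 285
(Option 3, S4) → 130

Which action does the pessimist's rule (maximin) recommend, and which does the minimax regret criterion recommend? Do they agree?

Row minima: Option 1=0, Option 2=-305, Option 3=-305
Best worst-case = 0 → Option 1.
Column bests: S1=140, S2=450, S3=285, S4=130.
Option 1 regrets: 0, 450, 90, 15 → max 450
Option 2 regrets: 445, 0, 290, 330 → max 445
Option 3 regrets: 445, 590, 0, 0 → max 590
Smallest max regret = 445 → Option 2.

maximin → Option 1; minimax regret → Option 2 (disagree)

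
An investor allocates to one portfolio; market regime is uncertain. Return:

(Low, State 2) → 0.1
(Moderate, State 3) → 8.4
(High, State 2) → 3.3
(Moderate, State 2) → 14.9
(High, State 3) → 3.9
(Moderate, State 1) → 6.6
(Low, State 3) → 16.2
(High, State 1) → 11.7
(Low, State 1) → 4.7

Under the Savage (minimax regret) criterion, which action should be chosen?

Moderate

Column bests: State 1=11.7, State 2=14.9, State 3=16.2.
Low regrets: 7.0, 14.8, 0.0 → max 14.8
Moderate regrets: 5.1, 0.0, 7.8 → max 7.8
High regrets: 0.0, 11.6, 12.3 → max 12.3
Smallest max regret = 7.8 → Moderate.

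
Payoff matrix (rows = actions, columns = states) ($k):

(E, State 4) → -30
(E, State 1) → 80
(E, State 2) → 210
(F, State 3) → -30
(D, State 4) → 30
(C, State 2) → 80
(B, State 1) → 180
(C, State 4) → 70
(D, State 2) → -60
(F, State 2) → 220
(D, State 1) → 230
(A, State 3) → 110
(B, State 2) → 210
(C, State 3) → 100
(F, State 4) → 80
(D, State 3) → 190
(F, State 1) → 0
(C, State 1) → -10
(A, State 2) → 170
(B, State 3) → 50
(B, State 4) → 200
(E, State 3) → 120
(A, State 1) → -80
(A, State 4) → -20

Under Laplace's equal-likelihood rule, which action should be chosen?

B

Row averages: A=45, B=160, C=60, D=97.5, E=95, F=67.5
Highest average = 160 → B.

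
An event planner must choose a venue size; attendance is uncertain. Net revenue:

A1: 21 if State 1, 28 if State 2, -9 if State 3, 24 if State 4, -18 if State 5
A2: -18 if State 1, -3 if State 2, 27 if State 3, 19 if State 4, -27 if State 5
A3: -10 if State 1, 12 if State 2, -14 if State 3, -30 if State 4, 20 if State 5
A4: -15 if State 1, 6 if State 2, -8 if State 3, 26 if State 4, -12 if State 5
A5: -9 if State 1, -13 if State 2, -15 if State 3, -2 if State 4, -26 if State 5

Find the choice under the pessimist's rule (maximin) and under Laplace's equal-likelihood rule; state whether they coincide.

Row minima: A1=-18, A2=-27, A3=-30, A4=-15, A5=-26
Best worst-case = -15 → A4.
Row averages: A1=9.2, A2=-0.4, A3=-4.4, A4=-0.6, A5=-13
Highest average = 9.2 → A1.

maximin → A4; laplace → A1 (disagree)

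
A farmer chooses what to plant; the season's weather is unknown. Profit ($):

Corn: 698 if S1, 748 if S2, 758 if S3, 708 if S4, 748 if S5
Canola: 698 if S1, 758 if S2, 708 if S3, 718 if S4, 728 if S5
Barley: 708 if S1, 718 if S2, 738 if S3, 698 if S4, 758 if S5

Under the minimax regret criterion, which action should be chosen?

Column bests: S1=708, S2=758, S3=758, S4=718, S5=758.
Corn regrets: 10, 10, 0, 10, 10 → max 10
Canola regrets: 10, 0, 50, 0, 30 → max 50
Barley regrets: 0, 40, 20, 20, 0 → max 40
Smallest max regret = 10 → Corn.

Corn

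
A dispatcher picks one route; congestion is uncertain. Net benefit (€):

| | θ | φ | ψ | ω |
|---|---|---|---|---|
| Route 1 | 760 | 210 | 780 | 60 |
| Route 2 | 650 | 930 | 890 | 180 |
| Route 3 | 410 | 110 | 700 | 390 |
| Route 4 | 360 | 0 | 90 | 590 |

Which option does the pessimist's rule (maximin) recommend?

Route 2

Row minima: Route 1=60, Route 2=180, Route 3=110, Route 4=0
Best worst-case = 180 → Route 2.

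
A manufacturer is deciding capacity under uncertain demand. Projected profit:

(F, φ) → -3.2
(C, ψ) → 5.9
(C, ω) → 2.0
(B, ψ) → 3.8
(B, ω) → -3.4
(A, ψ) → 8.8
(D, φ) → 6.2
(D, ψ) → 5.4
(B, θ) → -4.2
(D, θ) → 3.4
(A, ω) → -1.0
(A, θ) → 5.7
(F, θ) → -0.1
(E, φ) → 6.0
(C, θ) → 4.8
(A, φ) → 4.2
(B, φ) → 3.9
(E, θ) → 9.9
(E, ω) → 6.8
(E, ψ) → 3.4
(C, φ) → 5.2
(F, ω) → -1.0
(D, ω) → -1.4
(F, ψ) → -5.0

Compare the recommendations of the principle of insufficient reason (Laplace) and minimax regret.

laplace → E; minimax regret → C (disagree)

Row averages: A=4.425, B=0.025, C=4.475, D=3.4, E=6.525, F=-2.325
Highest average = 6.525 → E.
Column bests: θ=9.9, φ=6.2, ψ=8.8, ω=6.8.
A regrets: 4.2, 2.0, 0.0, 7.8 → max 7.8
B regrets: 14.1, 2.3, 5.0, 10.2 → max 14.1
C regrets: 5.1, 1.0, 2.9, 4.8 → max 5.1
D regrets: 6.5, 0.0, 3.4, 8.2 → max 8.2
E regrets: 0.0, 0.2, 5.4, 0.0 → max 5.4
F regrets: 10.0, 9.4, 13.8, 7.8 → max 13.8
Smallest max regret = 5.1 → C.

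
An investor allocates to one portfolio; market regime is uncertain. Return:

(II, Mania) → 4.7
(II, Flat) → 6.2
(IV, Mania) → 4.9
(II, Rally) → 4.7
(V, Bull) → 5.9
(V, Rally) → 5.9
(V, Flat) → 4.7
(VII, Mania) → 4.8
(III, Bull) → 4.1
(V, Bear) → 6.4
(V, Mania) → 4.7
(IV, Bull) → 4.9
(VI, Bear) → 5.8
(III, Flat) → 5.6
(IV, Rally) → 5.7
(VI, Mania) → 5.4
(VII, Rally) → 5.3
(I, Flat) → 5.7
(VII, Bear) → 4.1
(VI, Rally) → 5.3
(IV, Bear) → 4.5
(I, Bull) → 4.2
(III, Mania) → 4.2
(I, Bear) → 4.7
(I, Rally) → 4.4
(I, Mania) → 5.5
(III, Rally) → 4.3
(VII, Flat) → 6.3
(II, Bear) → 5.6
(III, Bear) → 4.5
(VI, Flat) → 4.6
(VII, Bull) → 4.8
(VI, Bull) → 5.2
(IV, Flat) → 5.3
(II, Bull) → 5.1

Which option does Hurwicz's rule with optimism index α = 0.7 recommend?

V

I: 0.7·5.7 + 0.3·4.2 = 5.25
II: 0.7·6.2 + 0.3·4.7 = 5.75
III: 0.7·5.6 + 0.3·4.1 = 5.15
IV: 0.7·5.7 + 0.3·4.5 = 5.34
V: 0.7·6.4 + 0.3·4.7 = 5.89
VI: 0.7·5.8 + 0.3·4.6 = 5.44
VII: 0.7·6.3 + 0.3·4.1 = 5.64
Highest Hurwicz score = 5.89 → V.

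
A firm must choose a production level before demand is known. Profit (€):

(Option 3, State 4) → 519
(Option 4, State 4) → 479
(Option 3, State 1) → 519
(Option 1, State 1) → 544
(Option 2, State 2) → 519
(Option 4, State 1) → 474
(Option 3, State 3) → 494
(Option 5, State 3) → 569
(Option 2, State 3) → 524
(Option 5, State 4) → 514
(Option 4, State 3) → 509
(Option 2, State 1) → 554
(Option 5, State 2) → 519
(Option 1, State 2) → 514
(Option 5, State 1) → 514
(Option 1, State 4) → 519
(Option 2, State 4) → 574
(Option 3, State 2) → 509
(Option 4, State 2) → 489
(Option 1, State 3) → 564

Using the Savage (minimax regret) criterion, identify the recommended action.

Column bests: State 1=554, State 2=519, State 3=569, State 4=574.
Option 1 regrets: 10, 5, 5, 55 → max 55
Option 2 regrets: 0, 0, 45, 0 → max 45
Option 3 regrets: 35, 10, 75, 55 → max 75
Option 4 regrets: 80, 30, 60, 95 → max 95
Option 5 regrets: 40, 0, 0, 60 → max 60
Smallest max regret = 45 → Option 2.

Option 2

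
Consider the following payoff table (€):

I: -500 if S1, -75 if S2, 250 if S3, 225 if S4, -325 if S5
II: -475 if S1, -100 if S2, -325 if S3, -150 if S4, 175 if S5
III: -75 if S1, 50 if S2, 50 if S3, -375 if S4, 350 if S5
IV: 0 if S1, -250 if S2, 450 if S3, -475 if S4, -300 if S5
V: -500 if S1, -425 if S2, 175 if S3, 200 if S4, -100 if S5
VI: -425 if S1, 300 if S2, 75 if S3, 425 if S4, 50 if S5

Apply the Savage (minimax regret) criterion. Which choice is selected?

VI

Column bests: S1=0, S2=300, S3=450, S4=425, S5=350.
I regrets: 500, 375, 200, 200, 675 → max 675
II regrets: 475, 400, 775, 575, 175 → max 775
III regrets: 75, 250, 400, 800, 0 → max 800
IV regrets: 0, 550, 0, 900, 650 → max 900
V regrets: 500, 725, 275, 225, 450 → max 725
VI regrets: 425, 0, 375, 0, 300 → max 425
Smallest max regret = 425 → VI.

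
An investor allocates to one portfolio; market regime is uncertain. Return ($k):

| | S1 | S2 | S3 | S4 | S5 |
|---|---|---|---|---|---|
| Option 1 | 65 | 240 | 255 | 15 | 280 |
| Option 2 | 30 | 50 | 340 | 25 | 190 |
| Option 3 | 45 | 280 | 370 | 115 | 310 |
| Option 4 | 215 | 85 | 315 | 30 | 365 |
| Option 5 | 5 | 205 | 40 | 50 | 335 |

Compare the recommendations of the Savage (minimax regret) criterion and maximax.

minimax regret → Option 1; maximax → Option 3 (disagree)

Column bests: S1=215, S2=280, S3=370, S4=115, S5=365.
Option 1 regrets: 150, 40, 115, 100, 85 → max 150
Option 2 regrets: 185, 230, 30, 90, 175 → max 230
Option 3 regrets: 170, 0, 0, 0, 55 → max 170
Option 4 regrets: 0, 195, 55, 85, 0 → max 195
Option 5 regrets: 210, 75, 330, 65, 30 → max 330
Smallest max regret = 150 → Option 1.
Row maxima: Option 1=280, Option 2=340, Option 3=370, Option 4=365, Option 5=335
Best best-case = 370 → Option 3.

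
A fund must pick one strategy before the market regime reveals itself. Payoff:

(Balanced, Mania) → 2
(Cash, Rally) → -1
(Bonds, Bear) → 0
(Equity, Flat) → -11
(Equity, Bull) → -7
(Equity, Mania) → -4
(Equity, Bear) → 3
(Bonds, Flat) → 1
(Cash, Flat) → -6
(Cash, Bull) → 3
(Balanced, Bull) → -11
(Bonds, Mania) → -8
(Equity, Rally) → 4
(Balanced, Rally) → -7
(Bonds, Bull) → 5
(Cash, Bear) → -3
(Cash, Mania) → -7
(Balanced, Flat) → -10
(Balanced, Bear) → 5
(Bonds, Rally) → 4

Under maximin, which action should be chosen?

Row minima: Cash=-7, Equity=-11, Balanced=-11, Bonds=-8
Best worst-case = -7 → Cash.

Cash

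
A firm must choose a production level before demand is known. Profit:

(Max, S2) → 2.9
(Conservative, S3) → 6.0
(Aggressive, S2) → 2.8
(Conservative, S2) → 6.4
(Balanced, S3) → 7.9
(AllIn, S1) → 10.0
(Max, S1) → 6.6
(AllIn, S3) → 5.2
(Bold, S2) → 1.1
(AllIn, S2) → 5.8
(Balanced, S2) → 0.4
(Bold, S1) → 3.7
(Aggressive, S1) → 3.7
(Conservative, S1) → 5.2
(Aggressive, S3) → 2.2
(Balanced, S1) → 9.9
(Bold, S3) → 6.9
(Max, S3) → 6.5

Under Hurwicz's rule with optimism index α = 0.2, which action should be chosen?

Conservative: 0.2·6.4 + 0.8·5.2 = 5.44
Balanced: 0.2·9.9 + 0.8·0.4 = 2.3
Aggressive: 0.2·3.7 + 0.8·2.2 = 2.5
Bold: 0.2·6.9 + 0.8·1.1 = 2.26
AllIn: 0.2·10.0 + 0.8·5.2 = 6.16
Max: 0.2·6.6 + 0.8·2.9 = 3.64
Highest Hurwicz score = 6.16 → AllIn.

AllIn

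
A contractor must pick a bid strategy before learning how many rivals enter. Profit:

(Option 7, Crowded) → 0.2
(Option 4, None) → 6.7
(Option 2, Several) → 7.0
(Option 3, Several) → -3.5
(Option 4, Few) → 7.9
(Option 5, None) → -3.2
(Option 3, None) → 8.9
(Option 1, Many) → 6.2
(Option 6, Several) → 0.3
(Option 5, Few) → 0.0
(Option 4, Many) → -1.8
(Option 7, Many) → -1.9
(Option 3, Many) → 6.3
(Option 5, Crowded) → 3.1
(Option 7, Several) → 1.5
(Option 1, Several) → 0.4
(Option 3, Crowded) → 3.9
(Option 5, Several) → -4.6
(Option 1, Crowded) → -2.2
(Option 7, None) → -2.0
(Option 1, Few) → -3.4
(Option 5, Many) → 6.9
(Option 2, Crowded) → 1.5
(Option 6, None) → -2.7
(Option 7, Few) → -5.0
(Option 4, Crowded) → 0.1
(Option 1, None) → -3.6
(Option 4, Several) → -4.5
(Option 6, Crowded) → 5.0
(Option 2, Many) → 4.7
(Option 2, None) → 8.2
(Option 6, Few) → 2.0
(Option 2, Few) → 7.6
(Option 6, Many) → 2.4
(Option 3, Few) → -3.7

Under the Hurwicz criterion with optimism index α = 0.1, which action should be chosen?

Option 2

Option 1: 0.1·6.2 + 0.9·(-3.6) = -2.62
Option 2: 0.1·8.2 + 0.9·1.5 = 2.17
Option 3: 0.1·8.9 + 0.9·(-3.7) = -2.44
Option 4: 0.1·7.9 + 0.9·(-4.5) = -3.26
Option 5: 0.1·6.9 + 0.9·(-4.6) = -3.45
Option 6: 0.1·5.0 + 0.9·(-2.7) = -1.93
Option 7: 0.1·1.5 + 0.9·(-5.0) = -4.35
Highest Hurwicz score = 2.17 → Option 2.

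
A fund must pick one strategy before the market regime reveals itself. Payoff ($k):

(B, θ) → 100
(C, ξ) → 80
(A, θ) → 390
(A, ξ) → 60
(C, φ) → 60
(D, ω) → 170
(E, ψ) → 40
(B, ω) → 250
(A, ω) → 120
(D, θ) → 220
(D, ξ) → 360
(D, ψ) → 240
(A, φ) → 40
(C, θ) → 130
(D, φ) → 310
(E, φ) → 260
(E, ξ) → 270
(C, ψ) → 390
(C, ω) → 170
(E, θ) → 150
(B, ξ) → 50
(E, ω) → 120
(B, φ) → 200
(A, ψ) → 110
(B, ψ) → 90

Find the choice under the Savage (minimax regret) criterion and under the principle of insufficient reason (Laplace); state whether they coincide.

minimax regret → D; laplace → D (agree)

Column bests: θ=390, φ=310, ψ=390, ω=250, ξ=360.
A regrets: 0, 270, 280, 130, 300 → max 300
B regrets: 290, 110, 300, 0, 310 → max 310
C regrets: 260, 250, 0, 80, 280 → max 280
D regrets: 170, 0, 150, 80, 0 → max 170
E regrets: 240, 50, 350, 130, 90 → max 350
Smallest max regret = 170 → D.
Row averages: A=144, B=138, C=166, D=260, E=168
Highest average = 260 → D.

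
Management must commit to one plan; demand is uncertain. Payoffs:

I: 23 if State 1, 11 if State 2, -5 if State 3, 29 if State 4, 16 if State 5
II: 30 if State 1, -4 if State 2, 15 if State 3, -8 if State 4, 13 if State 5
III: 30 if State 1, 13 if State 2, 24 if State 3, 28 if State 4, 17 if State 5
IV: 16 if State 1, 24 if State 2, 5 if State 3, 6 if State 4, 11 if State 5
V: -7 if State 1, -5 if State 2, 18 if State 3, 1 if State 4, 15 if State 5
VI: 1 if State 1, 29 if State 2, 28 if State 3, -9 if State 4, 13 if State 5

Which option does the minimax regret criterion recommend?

Column bests: State 1=30, State 2=29, State 3=28, State 4=29, State 5=17.
I regrets: 7, 18, 33, 0, 1 → max 33
II regrets: 0, 33, 13, 37, 4 → max 37
III regrets: 0, 16, 4, 1, 0 → max 16
IV regrets: 14, 5, 23, 23, 6 → max 23
V regrets: 37, 34, 10, 28, 2 → max 37
VI regrets: 29, 0, 0, 38, 4 → max 38
Smallest max regret = 16 → III.

III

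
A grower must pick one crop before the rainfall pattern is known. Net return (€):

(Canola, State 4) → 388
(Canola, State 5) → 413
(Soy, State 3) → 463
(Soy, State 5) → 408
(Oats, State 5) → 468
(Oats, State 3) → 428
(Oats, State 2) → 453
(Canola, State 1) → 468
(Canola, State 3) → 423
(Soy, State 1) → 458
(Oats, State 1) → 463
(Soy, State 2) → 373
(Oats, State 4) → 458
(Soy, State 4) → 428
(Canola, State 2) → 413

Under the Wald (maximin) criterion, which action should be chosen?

Oats

Row minima: Soy=373, Oats=428, Canola=388
Best worst-case = 428 → Oats.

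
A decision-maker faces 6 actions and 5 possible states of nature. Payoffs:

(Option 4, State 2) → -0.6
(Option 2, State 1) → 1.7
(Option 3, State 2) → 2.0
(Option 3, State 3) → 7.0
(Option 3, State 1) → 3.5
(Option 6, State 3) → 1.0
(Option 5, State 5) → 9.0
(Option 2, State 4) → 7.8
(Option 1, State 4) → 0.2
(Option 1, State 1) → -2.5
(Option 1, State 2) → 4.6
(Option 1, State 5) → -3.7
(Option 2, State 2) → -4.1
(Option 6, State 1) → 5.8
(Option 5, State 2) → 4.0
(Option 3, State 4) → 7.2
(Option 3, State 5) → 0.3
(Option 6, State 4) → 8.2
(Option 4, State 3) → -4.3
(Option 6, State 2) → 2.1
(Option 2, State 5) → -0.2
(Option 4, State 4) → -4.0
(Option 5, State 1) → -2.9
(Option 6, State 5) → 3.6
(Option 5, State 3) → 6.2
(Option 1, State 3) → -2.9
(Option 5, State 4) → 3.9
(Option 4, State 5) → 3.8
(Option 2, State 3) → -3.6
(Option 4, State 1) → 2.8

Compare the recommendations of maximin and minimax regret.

maximin → Option 6; minimax regret → Option 6 (agree)

Row minima: Option 1=-3.7, Option 2=-4.1, Option 3=0.3, Option 4=-4.3, Option 5=-2.9, Option 6=1.0
Best worst-case = 1.0 → Option 6.
Column bests: State 1=5.8, State 2=4.6, State 3=7.0, State 4=8.2, State 5=9.0.
Option 1 regrets: 8.3, 0.0, 9.9, 8.0, 12.7 → max 12.7
Option 2 regrets: 4.1, 8.7, 10.6, 0.4, 9.2 → max 10.6
Option 3 regrets: 2.3, 2.6, 0.0, 1.0, 8.7 → max 8.7
Option 4 regrets: 3.0, 5.2, 11.3, 12.2, 5.2 → max 12.2
Option 5 regrets: 8.7, 0.6, 0.8, 4.3, 0.0 → max 8.7
Option 6 regrets: 0.0, 2.5, 6.0, 0.0, 5.4 → max 6.0
Smallest max regret = 6.0 → Option 6.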